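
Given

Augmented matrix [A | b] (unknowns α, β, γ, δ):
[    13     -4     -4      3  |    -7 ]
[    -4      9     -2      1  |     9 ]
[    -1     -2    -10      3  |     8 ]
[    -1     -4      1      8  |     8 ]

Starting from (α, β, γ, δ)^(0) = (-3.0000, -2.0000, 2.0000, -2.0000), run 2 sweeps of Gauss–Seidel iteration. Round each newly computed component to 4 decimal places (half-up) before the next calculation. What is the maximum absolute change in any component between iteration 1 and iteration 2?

1.6975

Iteration 1:
  α = (-7 - (-4)·-2.0000 - (-4)·2.0000 - (3)·-2.0000) / (13) = -0.0769
  β = (9 - (-4)·-0.0769 - (-2)·2.0000 - (1)·-2.0000) / (9) = 1.6325
  γ = (8 - (-1)·-0.0769 - (-2)·1.6325 - (3)·-2.0000) / (-10) = -1.7188
  δ = (8 - (-1)·-0.0769 - (-4)·1.6325 - (1)·-1.7188) / (8) = 2.0215
Iteration 2:
  α = (-7 - (-4)·1.6325 - (-4)·-1.7188 - (3)·2.0215) / (13) = -1.0315
  β = (9 - (-4)·-1.0315 - (-2)·-1.7188 - (1)·2.0215) / (9) = -0.0650
  γ = (8 - (-1)·-1.0315 - (-2)·-0.0650 - (3)·2.0215) / (-10) = -0.0774
  δ = (8 - (-1)·-1.0315 - (-4)·-0.0650 - (1)·-0.0774) / (8) = 0.8482
Change: (-0.9546, -1.6975, 1.6414, -1.1733) → max |·| = 1.6975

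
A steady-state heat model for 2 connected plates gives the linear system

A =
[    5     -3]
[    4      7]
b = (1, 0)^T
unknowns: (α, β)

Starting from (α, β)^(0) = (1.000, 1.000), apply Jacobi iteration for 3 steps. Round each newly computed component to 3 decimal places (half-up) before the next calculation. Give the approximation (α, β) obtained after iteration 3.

Iteration 1:
  α = (1 - (-3)·1.000) / (5) = 0.800
  β = (0 - (4)·1.000) / (7) = -0.571
Iteration 2:
  α = (1 - (-3)·-0.571) / (5) = -0.143
  β = (0 - (4)·0.800) / (7) = -0.457
Iteration 3:
  α = (1 - (-3)·-0.457) / (5) = -0.074
  β = (0 - (4)·-0.143) / (7) = 0.082

(-0.074, 0.082)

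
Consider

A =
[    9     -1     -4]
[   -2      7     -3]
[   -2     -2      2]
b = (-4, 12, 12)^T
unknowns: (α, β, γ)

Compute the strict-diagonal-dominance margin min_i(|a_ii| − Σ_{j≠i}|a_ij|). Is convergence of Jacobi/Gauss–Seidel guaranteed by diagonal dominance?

row 1: |9| − (1+4) = 4
row 2: |7| − (2+3) = 2
row 3: |2| − (2+2) = -2
minimum over rows = -2 → not strictly diagonally dominant

-2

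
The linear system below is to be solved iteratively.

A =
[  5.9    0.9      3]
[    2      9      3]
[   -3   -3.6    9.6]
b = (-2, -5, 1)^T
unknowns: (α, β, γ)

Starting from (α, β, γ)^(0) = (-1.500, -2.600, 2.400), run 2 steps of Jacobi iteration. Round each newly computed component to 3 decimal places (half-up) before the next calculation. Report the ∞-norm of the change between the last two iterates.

Iteration 1:
  α = (-2 - (0.9)·-2.600 - (3)·2.400) / (5.9) = -1.163
  β = (-5 - (2)·-1.500 - (3)·2.400) / (9) = -1.022
  γ = (1 - (-3)·-1.500 - (-3.6)·-2.600) / (9.6) = -1.340
Iteration 2:
  α = (-2 - (0.9)·-1.022 - (3)·-1.340) / (5.9) = 0.498
  β = (-5 - (2)·-1.163 - (3)·-1.340) / (9) = 0.150
  γ = (1 - (-3)·-1.163 - (-3.6)·-1.022) / (9.6) = -0.643
Change: (1.661, 1.172, 0.697) → max |·| = 1.661

1.661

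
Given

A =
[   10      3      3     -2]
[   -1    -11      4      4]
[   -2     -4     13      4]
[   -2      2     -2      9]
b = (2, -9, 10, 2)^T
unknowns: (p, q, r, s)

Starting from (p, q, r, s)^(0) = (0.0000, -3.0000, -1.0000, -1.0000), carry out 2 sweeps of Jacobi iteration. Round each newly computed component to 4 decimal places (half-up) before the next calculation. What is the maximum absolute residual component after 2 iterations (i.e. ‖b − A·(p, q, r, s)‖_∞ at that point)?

Iteration 1:
  p = (2 - (3)·-3.0000 - (3)·-1.0000 - (-2)·-1.0000) / (10) = 1.2000
  q = (-9 - (-1)·0.0000 - (4)·-1.0000 - (4)·-1.0000) / (-11) = 0.0909
  r = (10 - (-2)·0.0000 - (-4)·-3.0000 - (4)·-1.0000) / (13) = 0.1538
  s = (2 - (-2)·0.0000 - (2)·-3.0000 - (-2)·-1.0000) / (9) = 0.6667
Iteration 2:
  p = (2 - (3)·0.0909 - (3)·0.1538 - (-2)·0.6667) / (10) = 0.2599
  q = (-9 - (-1)·1.2000 - (4)·0.1538 - (4)·0.6667) / (-11) = 1.0075
  r = (10 - (-2)·1.2000 - (-4)·0.0909 - (4)·0.6667) / (13) = 0.7767
  s = (2 - (-2)·1.2000 - (2)·0.0909 - (-2)·0.1538) / (9) = 0.5029
Residual b − A·x = (-4.9458, -2.7760, 2.4411, -2.4679); ∞-norm = 4.9458

4.9458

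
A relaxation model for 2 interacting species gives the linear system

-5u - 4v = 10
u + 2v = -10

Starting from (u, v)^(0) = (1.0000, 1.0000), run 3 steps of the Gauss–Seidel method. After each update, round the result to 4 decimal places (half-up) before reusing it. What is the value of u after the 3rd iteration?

2.3520

Iteration 1:
  u = (10 - (-4)·1.0000) / (-5) = -2.8000
  v = (-10 - (1)·-2.8000) / (2) = -3.6000
Iteration 2:
  u = (10 - (-4)·-3.6000) / (-5) = 0.8800
  v = (-10 - (1)·0.8800) / (2) = -5.4400
Iteration 3:
  u = (10 - (-4)·-5.4400) / (-5) = 2.3520
  v = (-10 - (1)·2.3520) / (2) = -6.1760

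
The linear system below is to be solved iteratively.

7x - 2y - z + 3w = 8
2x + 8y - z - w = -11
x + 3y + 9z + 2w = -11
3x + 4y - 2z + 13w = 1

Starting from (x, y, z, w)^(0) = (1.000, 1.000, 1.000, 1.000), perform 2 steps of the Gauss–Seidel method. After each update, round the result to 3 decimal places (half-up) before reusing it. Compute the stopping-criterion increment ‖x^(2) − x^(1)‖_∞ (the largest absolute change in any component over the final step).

0.594

Iteration 1:
  x = (8 - (-2)·1.000 - (-1)·1.000 - (3)·1.000) / (7) = 1.143
  y = (-11 - (2)·1.143 - (-1)·1.000 - (-1)·1.000) / (8) = -1.411
  z = (-11 - (1)·1.143 - (3)·-1.411 - (2)·1.000) / (9) = -1.101
  w = (1 - (3)·1.143 - (4)·-1.411 - (-2)·-1.101) / (13) = 0.078
Iteration 2:
  x = (8 - (-2)·-1.411 - (-1)·-1.101 - (3)·0.078) / (7) = 0.549
  y = (-11 - (2)·0.549 - (-1)·-1.101 - (-1)·0.078) / (8) = -1.640
  z = (-11 - (1)·0.549 - (3)·-1.640 - (2)·0.078) / (9) = -0.754
  w = (1 - (3)·0.549 - (4)·-1.640 - (-2)·-0.754) / (13) = 0.339
Change: (-0.594, -0.229, 0.347, 0.261) → max |·| = 0.594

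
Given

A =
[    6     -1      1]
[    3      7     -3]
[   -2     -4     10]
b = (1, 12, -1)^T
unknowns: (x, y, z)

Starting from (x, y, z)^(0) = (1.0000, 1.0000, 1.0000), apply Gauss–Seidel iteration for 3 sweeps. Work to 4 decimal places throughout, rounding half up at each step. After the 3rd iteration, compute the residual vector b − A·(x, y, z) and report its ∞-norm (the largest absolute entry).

0.0200

Iteration 1:
  x = (1 - (-1)·1.0000 - (1)·1.0000) / (6) = 0.1667
  y = (12 - (3)·0.1667 - (-3)·1.0000) / (7) = 2.0714
  z = (-1 - (-2)·0.1667 - (-4)·2.0714) / (10) = 0.7619
Iteration 2:
  x = (1 - (-1)·2.0714 - (1)·0.7619) / (6) = 0.3849
  y = (12 - (3)·0.3849 - (-3)·0.7619) / (7) = 1.8759
  z = (-1 - (-2)·0.3849 - (-4)·1.8759) / (10) = 0.7273
Iteration 3:
  x = (1 - (-1)·1.8759 - (1)·0.7273) / (6) = 0.3581
  y = (12 - (3)·0.3581 - (-3)·0.7273) / (7) = 1.8725
  z = (-1 - (-2)·0.3581 - (-4)·1.8725) / (10) = 0.7206
Residual b − A·x = (0.0033, -0.0200, 0.0002); ∞-norm = 0.0200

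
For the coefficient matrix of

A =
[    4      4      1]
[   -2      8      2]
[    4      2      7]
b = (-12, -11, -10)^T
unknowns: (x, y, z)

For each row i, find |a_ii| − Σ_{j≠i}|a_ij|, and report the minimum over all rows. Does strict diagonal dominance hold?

row 1: |4| − (4+1) = -1
row 2: |8| − (2+2) = 4
row 3: |7| − (4+2) = 1
minimum over rows = -1 → not strictly diagonally dominant

-1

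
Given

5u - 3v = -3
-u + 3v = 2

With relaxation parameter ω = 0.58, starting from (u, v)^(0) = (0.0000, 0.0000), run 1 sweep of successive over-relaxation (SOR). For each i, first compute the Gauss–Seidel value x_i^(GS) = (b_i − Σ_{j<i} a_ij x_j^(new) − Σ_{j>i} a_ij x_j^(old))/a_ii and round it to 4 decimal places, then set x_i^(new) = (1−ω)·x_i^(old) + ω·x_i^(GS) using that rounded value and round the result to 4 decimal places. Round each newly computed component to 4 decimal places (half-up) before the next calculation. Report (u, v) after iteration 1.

(-0.3480, 0.3194)

Iteration 1:
  u: GS value = (-3 - (-3)·0.0000) / (5) = -0.6000;  u ← (1−ω)·0.0000 + ω·-0.6000 = -0.3480
  v: GS value = (2 - (-1)·-0.3480) / (3) = 0.5507;  v ← (1−ω)·0.0000 + ω·0.5507 = 0.3194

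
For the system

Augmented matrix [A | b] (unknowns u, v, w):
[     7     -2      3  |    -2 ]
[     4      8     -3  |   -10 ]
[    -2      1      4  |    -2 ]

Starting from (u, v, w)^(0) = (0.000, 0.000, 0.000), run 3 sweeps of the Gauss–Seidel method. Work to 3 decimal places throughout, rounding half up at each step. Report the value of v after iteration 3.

-1.195

Iteration 1:
  u = (-2 - (-2)·0.000 - (3)·0.000) / (7) = -0.286
  v = (-10 - (4)·-0.286 - (-3)·0.000) / (8) = -1.107
  w = (-2 - (-2)·-0.286 - (1)·-1.107) / (4) = -0.366
Iteration 2:
  u = (-2 - (-2)·-1.107 - (3)·-0.366) / (7) = -0.445
  v = (-10 - (4)·-0.445 - (-3)·-0.366) / (8) = -1.165
  w = (-2 - (-2)·-0.445 - (1)·-1.165) / (4) = -0.431
Iteration 3:
  u = (-2 - (-2)·-1.165 - (3)·-0.431) / (7) = -0.434
  v = (-10 - (4)·-0.434 - (-3)·-0.431) / (8) = -1.195
  w = (-2 - (-2)·-0.434 - (1)·-1.195) / (4) = -0.418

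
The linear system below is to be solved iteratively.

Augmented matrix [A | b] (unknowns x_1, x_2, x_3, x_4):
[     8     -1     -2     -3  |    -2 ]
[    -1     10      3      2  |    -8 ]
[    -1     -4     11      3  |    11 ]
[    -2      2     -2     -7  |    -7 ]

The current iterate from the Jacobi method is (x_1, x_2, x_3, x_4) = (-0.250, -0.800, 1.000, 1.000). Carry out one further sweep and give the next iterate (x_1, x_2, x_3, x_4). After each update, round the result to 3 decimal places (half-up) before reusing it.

(0.275, -1.325, 0.414, 0.557)

One sweep:
  x_1 = (-2 - (-1)·-0.800 - (-2)·1.000 - (-3)·1.000) / (8) = 0.275
  x_2 = (-8 - (-1)·-0.250 - (3)·1.000 - (2)·1.000) / (10) = -1.325
  x_3 = (11 - (-1)·-0.250 - (-4)·-0.800 - (3)·1.000) / (11) = 0.414
  x_4 = (-7 - (-2)·-0.250 - (2)·-0.800 - (-2)·1.000) / (-7) = 0.557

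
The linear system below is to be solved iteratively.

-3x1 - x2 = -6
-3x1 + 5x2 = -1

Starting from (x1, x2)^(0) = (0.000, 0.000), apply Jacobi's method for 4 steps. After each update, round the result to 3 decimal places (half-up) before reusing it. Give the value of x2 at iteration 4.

Iteration 1:
  x1 = (-6 - (-1)·0.000) / (-3) = 2.000
  x2 = (-1 - (-3)·0.000) / (5) = -0.200
Iteration 2:
  x1 = (-6 - (-1)·-0.200) / (-3) = 2.067
  x2 = (-1 - (-3)·2.000) / (5) = 1.000
Iteration 3:
  x1 = (-6 - (-1)·1.000) / (-3) = 1.667
  x2 = (-1 - (-3)·2.067) / (5) = 1.040
Iteration 4:
  x1 = (-6 - (-1)·1.040) / (-3) = 1.653
  x2 = (-1 - (-3)·1.667) / (5) = 0.800

0.800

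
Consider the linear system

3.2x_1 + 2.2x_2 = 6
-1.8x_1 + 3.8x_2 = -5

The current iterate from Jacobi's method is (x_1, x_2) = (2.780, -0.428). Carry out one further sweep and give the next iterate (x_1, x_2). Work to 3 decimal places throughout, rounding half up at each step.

One sweep:
  x_1 = (6 - (2.2)·-0.428) / (3.2) = 2.169
  x_2 = (-5 - (-1.8)·2.780) / (3.8) = 0.001

(2.169, 0.001)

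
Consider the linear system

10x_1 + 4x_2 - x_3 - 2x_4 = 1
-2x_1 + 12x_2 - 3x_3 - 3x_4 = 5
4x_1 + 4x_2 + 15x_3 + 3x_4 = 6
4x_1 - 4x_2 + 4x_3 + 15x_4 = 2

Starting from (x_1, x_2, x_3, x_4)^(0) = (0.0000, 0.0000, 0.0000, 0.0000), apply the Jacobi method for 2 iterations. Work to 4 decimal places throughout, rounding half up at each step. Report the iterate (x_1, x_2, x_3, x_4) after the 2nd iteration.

Iteration 1:
  x_1 = (1 - (4)·0.0000 - (-1)·0.0000 - (-2)·0.0000) / (10) = 0.1000
  x_2 = (5 - (-2)·0.0000 - (-3)·0.0000 - (-3)·0.0000) / (12) = 0.4167
  x_3 = (6 - (4)·0.0000 - (4)·0.0000 - (3)·0.0000) / (15) = 0.4000
  x_4 = (2 - (4)·0.0000 - (-4)·0.0000 - (4)·0.0000) / (15) = 0.1333
Iteration 2:
  x_1 = (1 - (4)·0.4167 - (-1)·0.4000 - (-2)·0.1333) / (10) = 0.0000
  x_2 = (5 - (-2)·0.1000 - (-3)·0.4000 - (-3)·0.1333) / (12) = 0.5667
  x_3 = (6 - (4)·0.1000 - (4)·0.4167 - (3)·0.1333) / (15) = 0.2356
  x_4 = (2 - (4)·0.1000 - (-4)·0.4167 - (4)·0.4000) / (15) = 0.1111

(0.0000, 0.5667, 0.2356, 0.1111)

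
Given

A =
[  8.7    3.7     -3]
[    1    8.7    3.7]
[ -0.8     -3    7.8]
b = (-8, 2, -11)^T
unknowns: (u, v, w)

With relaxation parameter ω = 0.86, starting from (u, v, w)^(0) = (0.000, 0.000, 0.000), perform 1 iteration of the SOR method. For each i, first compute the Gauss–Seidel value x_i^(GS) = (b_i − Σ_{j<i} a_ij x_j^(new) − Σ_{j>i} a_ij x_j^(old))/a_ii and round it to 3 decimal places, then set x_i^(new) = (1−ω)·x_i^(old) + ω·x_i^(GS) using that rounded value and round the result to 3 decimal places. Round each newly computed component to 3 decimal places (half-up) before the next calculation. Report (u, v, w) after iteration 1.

(-0.791, 0.276, -1.191)

Iteration 1:
  u: GS value = (-8 - (3.7)·0.000 - (-3)·0.000) / (8.7) = -0.920;  u ← (1−ω)·0.000 + ω·-0.920 = -0.791
  v: GS value = (2 - (1)·-0.791 - (3.7)·0.000) / (8.7) = 0.321;  v ← (1−ω)·0.000 + ω·0.321 = 0.276
  w: GS value = (-11 - (-0.8)·-0.791 - (-3)·0.276) / (7.8) = -1.385;  w ← (1−ω)·0.000 + ω·-1.385 = -1.191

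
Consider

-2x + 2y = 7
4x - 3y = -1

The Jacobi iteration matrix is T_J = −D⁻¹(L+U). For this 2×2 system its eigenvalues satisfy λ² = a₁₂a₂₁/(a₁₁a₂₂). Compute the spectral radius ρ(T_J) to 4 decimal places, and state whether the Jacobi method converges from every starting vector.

a₁₂a₂₁/(a₁₁a₂₂) = (2)·(4) / ((-2)·(-3)) = 1.333333
ρ = √|1.333333| = √1.333333 = 1.1547
ρ > 1, so Jacobi diverges

1.1547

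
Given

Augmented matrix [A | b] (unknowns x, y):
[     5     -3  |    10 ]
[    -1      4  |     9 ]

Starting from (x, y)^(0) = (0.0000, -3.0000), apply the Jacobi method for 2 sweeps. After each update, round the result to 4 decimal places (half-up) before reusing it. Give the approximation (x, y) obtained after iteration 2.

(3.3500, 2.3000)

Iteration 1:
  x = (10 - (-3)·-3.0000) / (5) = 0.2000
  y = (9 - (-1)·0.0000) / (4) = 2.2500
Iteration 2:
  x = (10 - (-3)·2.2500) / (5) = 3.3500
  y = (9 - (-1)·0.2000) / (4) = 2.3000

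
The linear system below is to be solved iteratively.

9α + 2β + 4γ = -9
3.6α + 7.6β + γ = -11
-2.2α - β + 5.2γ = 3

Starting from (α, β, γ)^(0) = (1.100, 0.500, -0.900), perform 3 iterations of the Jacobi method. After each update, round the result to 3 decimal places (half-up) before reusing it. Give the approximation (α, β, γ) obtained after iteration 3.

Iteration 1:
  α = (-9 - (2)·0.500 - (4)·-0.900) / (9) = -0.711
  β = (-11 - (3.6)·1.100 - (1)·-0.900) / (7.6) = -1.850
  γ = (3 - (-2.2)·1.100 - (-1)·0.500) / (5.2) = 1.138
Iteration 2:
  α = (-9 - (2)·-1.850 - (4)·1.138) / (9) = -1.095
  β = (-11 - (3.6)·-0.711 - (1)·1.138) / (7.6) = -1.260
  γ = (3 - (-2.2)·-0.711 - (-1)·-1.850) / (5.2) = -0.080
Iteration 3:
  α = (-9 - (2)·-1.260 - (4)·-0.080) / (9) = -0.684
  β = (-11 - (3.6)·-1.095 - (1)·-0.080) / (7.6) = -0.918
  γ = (3 - (-2.2)·-1.095 - (-1)·-1.260) / (5.2) = -0.129

(-0.684, -0.918, -0.129)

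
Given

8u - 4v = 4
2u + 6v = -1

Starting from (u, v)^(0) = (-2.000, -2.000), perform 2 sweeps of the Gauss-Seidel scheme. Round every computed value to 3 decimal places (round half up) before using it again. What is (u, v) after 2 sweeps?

Iteration 1:
  u = (4 - (-4)·-2.000) / (8) = -0.500
  v = (-1 - (2)·-0.500) / (6) = 0.000
Iteration 2:
  u = (4 - (-4)·0.000) / (8) = 0.500
  v = (-1 - (2)·0.500) / (6) = -0.333

(0.500, -0.333)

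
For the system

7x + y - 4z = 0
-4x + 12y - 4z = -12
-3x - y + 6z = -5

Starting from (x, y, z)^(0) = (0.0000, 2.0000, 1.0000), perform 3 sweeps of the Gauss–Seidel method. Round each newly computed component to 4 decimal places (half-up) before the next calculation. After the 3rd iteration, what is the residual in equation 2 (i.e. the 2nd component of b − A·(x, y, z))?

Iteration 1:
  x = (0 - (1)·2.0000 - (-4)·1.0000) / (7) = 0.2857
  y = (-12 - (-4)·0.2857 - (-4)·1.0000) / (12) = -0.5714
  z = (-5 - (-3)·0.2857 - (-1)·-0.5714) / (6) = -0.7857
Iteration 2:
  x = (0 - (1)·-0.5714 - (-4)·-0.7857) / (7) = -0.3673
  y = (-12 - (-4)·-0.3673 - (-4)·-0.7857) / (12) = -1.3843
  z = (-5 - (-3)·-0.3673 - (-1)·-1.3843) / (6) = -1.2477
Iteration 3:
  x = (0 - (1)·-1.3843 - (-4)·-1.2477) / (7) = -0.5152
  y = (-12 - (-4)·-0.5152 - (-4)·-1.2477) / (12) = -1.5876
  z = (-5 - (-3)·-0.5152 - (-1)·-1.5876) / (6) = -1.3555
Residual b − A·x = (-0.2280, -0.4316, -0.0002)

-0.4316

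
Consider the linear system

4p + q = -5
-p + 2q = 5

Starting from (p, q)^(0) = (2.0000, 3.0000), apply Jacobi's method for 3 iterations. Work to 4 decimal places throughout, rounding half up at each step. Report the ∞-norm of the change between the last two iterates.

0.5000

Iteration 1:
  p = (-5 - (1)·3.0000) / (4) = -2.0000
  q = (5 - (-1)·2.0000) / (2) = 3.5000
Iteration 2:
  p = (-5 - (1)·3.5000) / (4) = -2.1250
  q = (5 - (-1)·-2.0000) / (2) = 1.5000
Iteration 3:
  p = (-5 - (1)·1.5000) / (4) = -1.6250
  q = (5 - (-1)·-2.1250) / (2) = 1.4375
Change: (0.5000, -0.0625) → max |·| = 0.5000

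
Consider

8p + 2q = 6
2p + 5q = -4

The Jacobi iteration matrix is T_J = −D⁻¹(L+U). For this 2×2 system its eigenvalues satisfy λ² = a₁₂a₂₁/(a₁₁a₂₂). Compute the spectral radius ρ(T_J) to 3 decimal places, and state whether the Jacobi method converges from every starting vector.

a₁₂a₂₁/(a₁₁a₂₂) = (2)·(2) / ((8)·(5)) = 0.100000
ρ = √|0.100000| = √0.100000 = 0.316
ρ < 1, so Jacobi converges

0.316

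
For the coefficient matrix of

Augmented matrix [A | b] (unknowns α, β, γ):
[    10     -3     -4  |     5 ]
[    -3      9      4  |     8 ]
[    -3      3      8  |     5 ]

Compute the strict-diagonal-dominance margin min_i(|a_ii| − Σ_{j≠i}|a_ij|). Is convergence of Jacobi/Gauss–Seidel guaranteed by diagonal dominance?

2

row 1: |10| − (3+4) = 3
row 2: |9| − (3+4) = 2
row 3: |8| − (3+3) = 2
minimum over rows = 2 → strictly diagonally dominant (convergence guaranteed)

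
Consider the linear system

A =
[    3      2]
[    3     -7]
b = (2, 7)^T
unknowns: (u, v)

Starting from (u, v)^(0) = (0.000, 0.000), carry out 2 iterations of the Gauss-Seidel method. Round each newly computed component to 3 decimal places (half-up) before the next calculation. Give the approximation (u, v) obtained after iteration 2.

Iteration 1:
  u = (2 - (2)·0.000) / (3) = 0.667
  v = (7 - (3)·0.667) / (-7) = -0.714
Iteration 2:
  u = (2 - (2)·-0.714) / (3) = 1.143
  v = (7 - (3)·1.143) / (-7) = -0.510

(1.143, -0.510)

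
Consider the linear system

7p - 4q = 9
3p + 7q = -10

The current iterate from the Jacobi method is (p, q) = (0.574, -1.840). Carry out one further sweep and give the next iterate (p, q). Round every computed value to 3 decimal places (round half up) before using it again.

(0.234, -1.675)

One sweep:
  p = (9 - (-4)·-1.840) / (7) = 0.234
  q = (-10 - (3)·0.574) / (7) = -1.675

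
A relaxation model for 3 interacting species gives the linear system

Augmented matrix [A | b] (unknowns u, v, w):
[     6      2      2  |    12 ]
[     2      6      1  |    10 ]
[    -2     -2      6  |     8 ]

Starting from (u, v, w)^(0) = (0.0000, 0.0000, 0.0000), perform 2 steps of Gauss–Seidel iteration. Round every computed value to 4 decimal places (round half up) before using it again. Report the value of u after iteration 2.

0.8889

Iteration 1:
  u = (12 - (2)·0.0000 - (2)·0.0000) / (6) = 2.0000
  v = (10 - (2)·2.0000 - (1)·0.0000) / (6) = 1.0000
  w = (8 - (-2)·2.0000 - (-2)·1.0000) / (6) = 2.3333
Iteration 2:
  u = (12 - (2)·1.0000 - (2)·2.3333) / (6) = 0.8889
  v = (10 - (2)·0.8889 - (1)·2.3333) / (6) = 0.9815
  w = (8 - (-2)·0.8889 - (-2)·0.9815) / (6) = 1.9568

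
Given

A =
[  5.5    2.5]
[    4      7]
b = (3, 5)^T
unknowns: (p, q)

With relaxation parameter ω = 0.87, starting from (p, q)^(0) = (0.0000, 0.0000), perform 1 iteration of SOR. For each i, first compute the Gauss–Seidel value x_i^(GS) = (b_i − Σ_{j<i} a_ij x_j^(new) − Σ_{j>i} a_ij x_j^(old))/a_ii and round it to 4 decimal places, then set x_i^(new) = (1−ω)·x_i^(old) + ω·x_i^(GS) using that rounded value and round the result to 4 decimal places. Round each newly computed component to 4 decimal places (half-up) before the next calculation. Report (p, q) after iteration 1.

Iteration 1:
  p: GS value = (3 - (2.5)·0.0000) / (5.5) = 0.5455;  p ← (1−ω)·0.0000 + ω·0.5455 = 0.4746
  q: GS value = (5 - (4)·0.4746) / (7) = 0.4431;  q ← (1−ω)·0.0000 + ω·0.4431 = 0.3855

(0.4746, 0.3855)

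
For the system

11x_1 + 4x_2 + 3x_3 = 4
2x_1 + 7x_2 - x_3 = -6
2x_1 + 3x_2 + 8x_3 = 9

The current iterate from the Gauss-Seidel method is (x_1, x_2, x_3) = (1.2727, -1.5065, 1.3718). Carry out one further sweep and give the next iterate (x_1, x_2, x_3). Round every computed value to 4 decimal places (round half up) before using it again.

One sweep:
  x_1 = (4 - (4)·-1.5065 - (3)·1.3718) / (11) = 0.5373
  x_2 = (-6 - (2)·0.5373 - (-1)·1.3718) / (7) = -0.8147
  x_3 = (9 - (2)·0.5373 - (3)·-0.8147) / (8) = 1.2962

(0.5373, -0.8147, 1.2962)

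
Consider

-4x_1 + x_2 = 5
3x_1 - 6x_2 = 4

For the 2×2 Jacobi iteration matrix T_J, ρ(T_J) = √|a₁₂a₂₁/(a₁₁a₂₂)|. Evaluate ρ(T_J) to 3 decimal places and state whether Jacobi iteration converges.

a₁₂a₂₁/(a₁₁a₂₂) = (1)·(3) / ((-4)·(-6)) = 0.125000
ρ = √|0.125000| = √0.125000 = 0.354
ρ < 1, so Jacobi converges

0.354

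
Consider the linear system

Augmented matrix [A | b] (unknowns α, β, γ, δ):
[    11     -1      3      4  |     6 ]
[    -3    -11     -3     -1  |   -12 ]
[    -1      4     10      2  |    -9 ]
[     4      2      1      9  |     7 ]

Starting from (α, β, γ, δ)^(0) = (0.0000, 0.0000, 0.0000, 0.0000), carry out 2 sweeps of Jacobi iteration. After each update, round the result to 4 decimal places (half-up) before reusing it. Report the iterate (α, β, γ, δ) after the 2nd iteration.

Iteration 1:
  α = (6 - (-1)·0.0000 - (3)·0.0000 - (4)·0.0000) / (11) = 0.5455
  β = (-12 - (-3)·0.0000 - (-3)·0.0000 - (-1)·0.0000) / (-11) = 1.0909
  γ = (-9 - (-1)·0.0000 - (4)·0.0000 - (2)·0.0000) / (10) = -0.9000
  δ = (7 - (4)·0.0000 - (2)·0.0000 - (1)·0.0000) / (9) = 0.7778
Iteration 2:
  α = (6 - (-1)·1.0909 - (3)·-0.9000 - (4)·0.7778) / (11) = 0.6072
  β = (-12 - (-3)·0.5455 - (-3)·-0.9000 - (-1)·0.7778) / (-11) = 1.1169
  γ = (-9 - (-1)·0.5455 - (4)·1.0909 - (2)·0.7778) / (10) = -1.4374
  δ = (7 - (4)·0.5455 - (2)·1.0909 - (1)·-0.9000) / (9) = 0.3929

(0.6072, 1.1169, -1.4374, 0.3929)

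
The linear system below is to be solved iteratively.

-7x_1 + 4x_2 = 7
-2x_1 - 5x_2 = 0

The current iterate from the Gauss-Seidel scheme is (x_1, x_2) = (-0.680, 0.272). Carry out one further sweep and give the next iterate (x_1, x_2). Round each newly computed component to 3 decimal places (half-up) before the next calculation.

One sweep:
  x_1 = (7 - (4)·0.272) / (-7) = -0.845
  x_2 = (0 - (-2)·-0.845) / (-5) = 0.338

(-0.845, 0.338)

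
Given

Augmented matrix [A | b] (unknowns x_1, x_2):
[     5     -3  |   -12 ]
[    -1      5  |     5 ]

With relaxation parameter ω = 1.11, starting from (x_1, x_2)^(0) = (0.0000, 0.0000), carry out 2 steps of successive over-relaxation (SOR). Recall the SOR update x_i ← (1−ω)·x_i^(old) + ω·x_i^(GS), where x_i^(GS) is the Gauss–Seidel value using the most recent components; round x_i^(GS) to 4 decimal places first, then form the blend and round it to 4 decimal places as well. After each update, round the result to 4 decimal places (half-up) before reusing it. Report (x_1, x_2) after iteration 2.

(-2.0255, 0.6033)

Iteration 1:
  x_1: GS value = (-12 - (-3)·0.0000) / (5) = -2.4000;  x_1 ← (1−ω)·0.0000 + ω·-2.4000 = -2.6640
  x_2: GS value = (5 - (-1)·-2.6640) / (5) = 0.4672;  x_2 ← (1−ω)·0.0000 + ω·0.4672 = 0.5186
Iteration 2:
  x_1: GS value = (-12 - (-3)·0.5186) / (5) = -2.0888;  x_1 ← (1−ω)·-2.6640 + ω·-2.0888 = -2.0255
  x_2: GS value = (5 - (-1)·-2.0255) / (5) = 0.5949;  x_2 ← (1−ω)·0.5186 + ω·0.5949 = 0.6033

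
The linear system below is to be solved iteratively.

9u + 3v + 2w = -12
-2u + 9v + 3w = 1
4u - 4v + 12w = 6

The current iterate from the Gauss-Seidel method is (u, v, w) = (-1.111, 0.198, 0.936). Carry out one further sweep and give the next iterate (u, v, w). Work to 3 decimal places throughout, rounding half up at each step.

(-1.607, -0.558, 0.850)

One sweep:
  u = (-12 - (3)·0.198 - (2)·0.936) / (9) = -1.607
  v = (1 - (-2)·-1.607 - (3)·0.936) / (9) = -0.558
  w = (6 - (4)·-1.607 - (-4)·-0.558) / (12) = 0.850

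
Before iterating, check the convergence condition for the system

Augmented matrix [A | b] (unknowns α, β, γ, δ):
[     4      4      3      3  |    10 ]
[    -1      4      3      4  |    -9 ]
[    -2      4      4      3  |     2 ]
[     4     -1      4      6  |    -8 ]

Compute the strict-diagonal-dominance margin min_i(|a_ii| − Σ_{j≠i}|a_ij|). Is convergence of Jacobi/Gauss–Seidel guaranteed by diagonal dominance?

-6

row 1: |4| − (4+3+3) = -6
row 2: |4| − (1+3+4) = -4
row 3: |4| − (2+4+3) = -5
row 4: |6| − (4+1+4) = -3
minimum over rows = -6 → not strictly diagonally dominant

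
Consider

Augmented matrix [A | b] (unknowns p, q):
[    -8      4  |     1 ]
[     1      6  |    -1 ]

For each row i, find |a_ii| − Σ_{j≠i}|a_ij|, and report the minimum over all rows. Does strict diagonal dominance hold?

4

row 1: |-8| − (4) = 4
row 2: |6| − (1) = 5
minimum over rows = 4 → strictly diagonally dominant (convergence guaranteed)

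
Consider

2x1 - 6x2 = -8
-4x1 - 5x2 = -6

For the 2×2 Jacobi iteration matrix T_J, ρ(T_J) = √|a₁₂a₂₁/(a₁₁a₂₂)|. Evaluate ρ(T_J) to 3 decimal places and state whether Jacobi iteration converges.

a₁₂a₂₁/(a₁₁a₂₂) = (-6)·(-4) / ((2)·(-5)) = -2.400000
ρ = √|-2.400000| = √2.400000 = 1.549
ρ > 1, so Jacobi diverges

1.549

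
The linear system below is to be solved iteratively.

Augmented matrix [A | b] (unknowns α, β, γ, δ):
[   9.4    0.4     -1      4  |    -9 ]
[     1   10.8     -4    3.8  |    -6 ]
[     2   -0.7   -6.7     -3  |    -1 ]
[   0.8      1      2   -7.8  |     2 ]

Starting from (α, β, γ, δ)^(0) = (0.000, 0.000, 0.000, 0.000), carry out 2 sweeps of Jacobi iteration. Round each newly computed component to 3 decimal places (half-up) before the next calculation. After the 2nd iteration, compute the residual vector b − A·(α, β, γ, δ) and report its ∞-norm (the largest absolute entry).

0.530

Iteration 1:
  α = (-9 - (0.4)·0.000 - (-1)·0.000 - (4)·0.000) / (9.4) = -0.957
  β = (-6 - (1)·0.000 - (-4)·0.000 - (3.8)·0.000) / (10.8) = -0.556
  γ = (-1 - (2)·0.000 - (-0.7)·0.000 - (-3)·0.000) / (-6.7) = 0.149
  δ = (2 - (0.8)·0.000 - (1)·0.000 - (2)·0.000) / (-7.8) = -0.256
Iteration 2:
  α = (-9 - (0.4)·-0.556 - (-1)·0.149 - (4)·-0.256) / (9.4) = -0.809
  β = (-6 - (1)·-0.957 - (-4)·0.149 - (3.8)·-0.256) / (10.8) = -0.322
  γ = (-1 - (2)·-0.957 - (-0.7)·-0.556 - (-3)·-0.256) / (-6.7) = 0.036
  δ = (2 - (0.8)·-0.957 - (1)·-0.556 - (2)·0.149) / (-7.8) = -0.388
Residual b − A·x = (0.321, -0.095, -0.530, -0.129); ∞-norm = 0.530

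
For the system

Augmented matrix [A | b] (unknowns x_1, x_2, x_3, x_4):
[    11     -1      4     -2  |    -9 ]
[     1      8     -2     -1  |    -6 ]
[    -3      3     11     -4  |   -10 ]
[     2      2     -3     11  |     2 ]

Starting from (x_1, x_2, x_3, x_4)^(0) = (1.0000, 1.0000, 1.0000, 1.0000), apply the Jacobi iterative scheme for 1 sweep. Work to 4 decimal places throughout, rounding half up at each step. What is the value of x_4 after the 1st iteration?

Iteration 1:
  x_1 = (-9 - (-1)·1.0000 - (4)·1.0000 - (-2)·1.0000) / (11) = -0.9091
  x_2 = (-6 - (1)·1.0000 - (-2)·1.0000 - (-1)·1.0000) / (8) = -0.5000
  x_3 = (-10 - (-3)·1.0000 - (3)·1.0000 - (-4)·1.0000) / (11) = -0.5455
  x_4 = (2 - (2)·1.0000 - (2)·1.0000 - (-3)·1.0000) / (11) = 0.0909

0.0909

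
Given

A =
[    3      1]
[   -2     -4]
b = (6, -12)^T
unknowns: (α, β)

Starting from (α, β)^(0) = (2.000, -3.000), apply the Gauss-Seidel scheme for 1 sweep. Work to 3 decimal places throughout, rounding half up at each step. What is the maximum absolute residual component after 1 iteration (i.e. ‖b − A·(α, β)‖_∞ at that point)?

4.500

Iteration 1:
  α = (6 - (1)·-3.000) / (3) = 3.000
  β = (-12 - (-2)·3.000) / (-4) = 1.500
Residual b − A·x = (-4.500, 0.000); ∞-norm = 4.500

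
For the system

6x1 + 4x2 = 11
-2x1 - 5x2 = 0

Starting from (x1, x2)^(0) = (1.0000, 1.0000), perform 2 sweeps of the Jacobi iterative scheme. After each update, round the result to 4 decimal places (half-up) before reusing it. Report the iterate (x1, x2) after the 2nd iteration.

Iteration 1:
  x1 = (11 - (4)·1.0000) / (6) = 1.1667
  x2 = (0 - (-2)·1.0000) / (-5) = -0.4000
Iteration 2:
  x1 = (11 - (4)·-0.4000) / (6) = 2.1000
  x2 = (0 - (-2)·1.1667) / (-5) = -0.4667

(2.1000, -0.4667)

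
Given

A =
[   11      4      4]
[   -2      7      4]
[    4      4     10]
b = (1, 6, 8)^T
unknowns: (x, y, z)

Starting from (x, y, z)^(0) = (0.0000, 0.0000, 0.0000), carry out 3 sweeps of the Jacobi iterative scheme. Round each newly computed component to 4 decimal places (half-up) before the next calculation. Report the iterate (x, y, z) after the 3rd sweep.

Iteration 1:
  x = (1 - (4)·0.0000 - (4)·0.0000) / (11) = 0.0909
  y = (6 - (-2)·0.0000 - (4)·0.0000) / (7) = 0.8571
  z = (8 - (4)·0.0000 - (4)·0.0000) / (10) = 0.8000
Iteration 2:
  x = (1 - (4)·0.8571 - (4)·0.8000) / (11) = -0.5117
  y = (6 - (-2)·0.0909 - (4)·0.8000) / (7) = 0.4260
  z = (8 - (4)·0.0909 - (4)·0.8571) / (10) = 0.4208
Iteration 3:
  x = (1 - (4)·0.4260 - (4)·0.4208) / (11) = -0.2170
  y = (6 - (-2)·-0.5117 - (4)·0.4208) / (7) = 0.4705
  z = (8 - (4)·-0.5117 - (4)·0.4260) / (10) = 0.8343

(-0.2170, 0.4705, 0.8343)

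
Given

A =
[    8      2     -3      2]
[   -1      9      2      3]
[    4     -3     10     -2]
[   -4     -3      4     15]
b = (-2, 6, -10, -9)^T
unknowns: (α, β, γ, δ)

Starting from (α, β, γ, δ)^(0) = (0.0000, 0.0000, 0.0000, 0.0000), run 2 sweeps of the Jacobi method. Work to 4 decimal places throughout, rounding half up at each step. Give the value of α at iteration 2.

-0.6417

Iteration 1:
  α = (-2 - (2)·0.0000 - (-3)·0.0000 - (2)·0.0000) / (8) = -0.2500
  β = (6 - (-1)·0.0000 - (2)·0.0000 - (3)·0.0000) / (9) = 0.6667
  γ = (-10 - (4)·0.0000 - (-3)·0.0000 - (-2)·0.0000) / (10) = -1.0000
  δ = (-9 - (-4)·0.0000 - (-3)·0.0000 - (4)·0.0000) / (15) = -0.6000
Iteration 2:
  α = (-2 - (2)·0.6667 - (-3)·-1.0000 - (2)·-0.6000) / (8) = -0.6417
  β = (6 - (-1)·-0.2500 - (2)·-1.0000 - (3)·-0.6000) / (9) = 1.0611
  γ = (-10 - (4)·-0.2500 - (-3)·0.6667 - (-2)·-0.6000) / (10) = -0.8200
  δ = (-9 - (-4)·-0.2500 - (-3)·0.6667 - (4)·-1.0000) / (15) = -0.2667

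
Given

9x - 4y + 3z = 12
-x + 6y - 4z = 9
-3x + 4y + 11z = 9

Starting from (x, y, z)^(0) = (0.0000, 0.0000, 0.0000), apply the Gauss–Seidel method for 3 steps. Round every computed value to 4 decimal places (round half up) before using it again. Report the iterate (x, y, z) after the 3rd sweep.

Iteration 1:
  x = (12 - (-4)·0.0000 - (3)·0.0000) / (9) = 1.3333
  y = (9 - (-1)·1.3333 - (-4)·0.0000) / (6) = 1.7222
  z = (9 - (-3)·1.3333 - (4)·1.7222) / (11) = 0.5556
Iteration 2:
  x = (12 - (-4)·1.7222 - (3)·0.5556) / (9) = 1.9136
  y = (9 - (-1)·1.9136 - (-4)·0.5556) / (6) = 2.1893
  z = (9 - (-3)·1.9136 - (4)·2.1893) / (11) = 0.5440
Iteration 3:
  x = (12 - (-4)·2.1893 - (3)·0.5440) / (9) = 2.1250
  y = (9 - (-1)·2.1250 - (-4)·0.5440) / (6) = 2.2168
  z = (9 - (-3)·2.1250 - (4)·2.2168) / (11) = 0.5916

(2.1250, 2.2168, 0.5916)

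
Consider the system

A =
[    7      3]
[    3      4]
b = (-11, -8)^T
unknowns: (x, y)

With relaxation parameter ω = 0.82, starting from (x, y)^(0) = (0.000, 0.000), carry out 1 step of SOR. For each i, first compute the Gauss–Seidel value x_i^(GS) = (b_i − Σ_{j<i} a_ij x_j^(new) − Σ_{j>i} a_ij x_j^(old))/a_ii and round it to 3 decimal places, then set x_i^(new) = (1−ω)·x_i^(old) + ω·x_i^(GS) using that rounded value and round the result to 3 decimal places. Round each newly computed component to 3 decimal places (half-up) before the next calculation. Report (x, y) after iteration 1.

(-1.288, -0.848)

Iteration 1:
  x: GS value = (-11 - (3)·0.000) / (7) = -1.571;  x ← (1−ω)·0.000 + ω·-1.571 = -1.288
  y: GS value = (-8 - (3)·-1.288) / (4) = -1.034;  y ← (1−ω)·0.000 + ω·-1.034 = -0.848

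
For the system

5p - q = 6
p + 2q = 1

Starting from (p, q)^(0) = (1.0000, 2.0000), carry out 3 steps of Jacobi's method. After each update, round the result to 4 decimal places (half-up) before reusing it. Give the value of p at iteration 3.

Iteration 1:
  p = (6 - (-1)·2.0000) / (5) = 1.6000
  q = (1 - (1)·1.0000) / (2) = 0.0000
Iteration 2:
  p = (6 - (-1)·0.0000) / (5) = 1.2000
  q = (1 - (1)·1.6000) / (2) = -0.3000
Iteration 3:
  p = (6 - (-1)·-0.3000) / (5) = 1.1400
  q = (1 - (1)·1.2000) / (2) = -0.1000

1.1400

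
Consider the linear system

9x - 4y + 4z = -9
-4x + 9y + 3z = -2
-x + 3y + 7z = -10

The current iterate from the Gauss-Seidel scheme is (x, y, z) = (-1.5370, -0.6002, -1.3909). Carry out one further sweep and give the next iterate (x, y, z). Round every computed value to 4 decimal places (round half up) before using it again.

One sweep:
  x = (-9 - (-4)·-0.6002 - (4)·-1.3909) / (9) = -0.6486
  y = (-2 - (-4)·-0.6486 - (3)·-1.3909) / (9) = -0.0469
  z = (-10 - (-1)·-0.6486 - (3)·-0.0469) / (7) = -1.5011

(-0.6486, -0.0469, -1.5011)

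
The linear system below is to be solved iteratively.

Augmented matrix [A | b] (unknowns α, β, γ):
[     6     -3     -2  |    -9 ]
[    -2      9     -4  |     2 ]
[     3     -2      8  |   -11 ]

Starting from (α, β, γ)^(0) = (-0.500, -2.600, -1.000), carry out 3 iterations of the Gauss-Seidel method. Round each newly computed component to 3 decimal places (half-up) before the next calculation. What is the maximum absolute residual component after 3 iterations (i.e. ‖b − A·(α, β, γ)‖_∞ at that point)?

Iteration 1:
  α = (-9 - (-3)·-2.600 - (-2)·-1.000) / (6) = -3.133
  β = (2 - (-2)·-3.133 - (-4)·-1.000) / (9) = -0.918
  γ = (-11 - (3)·-3.133 - (-2)·-0.918) / (8) = -0.430
Iteration 2:
  α = (-9 - (-3)·-0.918 - (-2)·-0.430) / (6) = -2.102
  β = (2 - (-2)·-2.102 - (-4)·-0.430) / (9) = -0.436
  γ = (-11 - (3)·-2.102 - (-2)·-0.436) / (8) = -0.696
Iteration 3:
  α = (-9 - (-3)·-0.436 - (-2)·-0.696) / (6) = -1.950
  β = (2 - (-2)·-1.950 - (-4)·-0.696) / (9) = -0.520
  γ = (-11 - (3)·-1.950 - (-2)·-0.520) / (8) = -0.774
Residual b − A·x = (-0.408, -0.316, 0.002); ∞-norm = 0.408

0.408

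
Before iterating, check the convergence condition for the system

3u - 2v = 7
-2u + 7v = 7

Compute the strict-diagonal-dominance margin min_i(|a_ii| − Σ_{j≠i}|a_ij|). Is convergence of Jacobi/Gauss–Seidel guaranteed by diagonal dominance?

1

row 1: |3| − (2) = 1
row 2: |7| − (2) = 5
minimum over rows = 1 → strictly diagonally dominant (convergence guaranteed)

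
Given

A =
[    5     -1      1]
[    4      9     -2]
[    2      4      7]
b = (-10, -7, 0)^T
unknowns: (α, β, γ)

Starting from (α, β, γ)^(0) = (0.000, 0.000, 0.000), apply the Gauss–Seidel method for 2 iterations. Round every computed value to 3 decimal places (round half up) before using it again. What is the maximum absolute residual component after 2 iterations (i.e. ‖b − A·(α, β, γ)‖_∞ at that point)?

0.208

Iteration 1:
  α = (-10 - (-1)·0.000 - (1)·0.000) / (5) = -2.000
  β = (-7 - (4)·-2.000 - (-2)·0.000) / (9) = 0.111
  γ = (0 - (2)·-2.000 - (4)·0.111) / (7) = 0.508
Iteration 2:
  α = (-10 - (-1)·0.111 - (1)·0.508) / (5) = -2.079
  β = (-7 - (4)·-2.079 - (-2)·0.508) / (9) = 0.259
  γ = (0 - (2)·-2.079 - (4)·0.259) / (7) = 0.446
Residual b − A·x = (0.208, -0.123, 0.000); ∞-norm = 0.208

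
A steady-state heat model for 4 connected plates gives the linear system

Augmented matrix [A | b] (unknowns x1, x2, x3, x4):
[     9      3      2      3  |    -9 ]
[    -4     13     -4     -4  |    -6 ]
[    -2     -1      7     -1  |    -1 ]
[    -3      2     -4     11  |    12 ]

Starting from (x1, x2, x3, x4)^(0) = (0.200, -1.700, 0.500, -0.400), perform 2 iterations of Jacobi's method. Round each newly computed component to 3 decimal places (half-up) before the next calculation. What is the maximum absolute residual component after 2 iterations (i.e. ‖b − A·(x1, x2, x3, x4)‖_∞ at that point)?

Iteration 1:
  x1 = (-9 - (3)·-1.700 - (2)·0.500 - (3)·-0.400) / (9) = -0.411
  x2 = (-6 - (-4)·0.200 - (-4)·0.500 - (-4)·-0.400) / (13) = -0.369
  x3 = (-1 - (-2)·0.200 - (-1)·-1.700 - (-1)·-0.400) / (7) = -0.386
  x4 = (12 - (-3)·0.200 - (2)·-1.700 - (-4)·0.500) / (11) = 1.636
Iteration 2:
  x1 = (-9 - (3)·-0.369 - (2)·-0.386 - (3)·1.636) / (9) = -1.337
  x2 = (-6 - (-4)·-0.411 - (-4)·-0.386 - (-4)·1.636) / (13) = -0.203
  x3 = (-1 - (-2)·-0.411 - (-1)·-0.369 - (-1)·1.636) / (7) = -0.079
  x4 = (12 - (-3)·-0.411 - (2)·-0.369 - (-4)·-0.386) / (11) = 0.906
Residual b − A·x = (1.082, -5.401, -2.418, -1.887); ∞-norm = 5.401

5.401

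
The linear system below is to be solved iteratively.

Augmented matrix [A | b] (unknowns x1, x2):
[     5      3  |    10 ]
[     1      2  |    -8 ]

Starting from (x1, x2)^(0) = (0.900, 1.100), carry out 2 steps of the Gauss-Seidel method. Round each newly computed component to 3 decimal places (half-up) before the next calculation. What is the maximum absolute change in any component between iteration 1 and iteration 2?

Iteration 1:
  x1 = (10 - (3)·1.100) / (5) = 1.340
  x2 = (-8 - (1)·1.340) / (2) = -4.670
Iteration 2:
  x1 = (10 - (3)·-4.670) / (5) = 4.802
  x2 = (-8 - (1)·4.802) / (2) = -6.401
Change: (3.462, -1.731) → max |·| = 3.462

3.462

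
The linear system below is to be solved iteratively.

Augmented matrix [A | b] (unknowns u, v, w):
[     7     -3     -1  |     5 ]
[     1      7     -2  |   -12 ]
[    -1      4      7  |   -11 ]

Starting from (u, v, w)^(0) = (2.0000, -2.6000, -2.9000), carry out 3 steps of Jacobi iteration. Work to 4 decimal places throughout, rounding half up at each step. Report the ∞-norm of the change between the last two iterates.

0.6866

Iteration 1:
  u = (5 - (-3)·-2.6000 - (-1)·-2.9000) / (7) = -0.8143
  v = (-12 - (1)·2.0000 - (-2)·-2.9000) / (7) = -2.8286
  w = (-11 - (-1)·2.0000 - (4)·-2.6000) / (7) = 0.2000
Iteration 2:
  u = (5 - (-3)·-2.8286 - (-1)·0.2000) / (7) = -0.4694
  v = (-12 - (1)·-0.8143 - (-2)·0.2000) / (7) = -1.5408
  w = (-11 - (-1)·-0.8143 - (4)·-2.8286) / (7) = -0.0714
Iteration 3:
  u = (5 - (-3)·-1.5408 - (-1)·-0.0714) / (7) = 0.0437
  v = (-12 - (1)·-0.4694 - (-2)·-0.0714) / (7) = -1.6676
  w = (-11 - (-1)·-0.4694 - (4)·-1.5408) / (7) = -0.7580
Change: (0.5131, -0.1268, -0.6866) → max |·| = 0.6866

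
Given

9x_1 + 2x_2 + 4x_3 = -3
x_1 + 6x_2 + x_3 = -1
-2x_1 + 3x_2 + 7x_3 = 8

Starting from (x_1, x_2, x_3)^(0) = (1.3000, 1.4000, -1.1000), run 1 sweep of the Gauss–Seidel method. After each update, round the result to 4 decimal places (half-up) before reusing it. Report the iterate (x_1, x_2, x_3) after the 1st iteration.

(-0.1556, 0.0426, 1.0801)

Iteration 1:
  x_1 = (-3 - (2)·1.4000 - (4)·-1.1000) / (9) = -0.1556
  x_2 = (-1 - (1)·-0.1556 - (1)·-1.1000) / (6) = 0.0426
  x_3 = (8 - (-2)·-0.1556 - (3)·0.0426) / (7) = 1.0801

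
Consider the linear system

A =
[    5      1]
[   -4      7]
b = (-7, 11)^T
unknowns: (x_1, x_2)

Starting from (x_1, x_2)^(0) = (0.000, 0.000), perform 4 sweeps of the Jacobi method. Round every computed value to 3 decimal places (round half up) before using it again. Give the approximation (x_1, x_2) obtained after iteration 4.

(-1.518, 0.683)

Iteration 1:
  x_1 = (-7 - (1)·0.000) / (5) = -1.400
  x_2 = (11 - (-4)·0.000) / (7) = 1.571
Iteration 2:
  x_1 = (-7 - (1)·1.571) / (5) = -1.714
  x_2 = (11 - (-4)·-1.400) / (7) = 0.771
Iteration 3:
  x_1 = (-7 - (1)·0.771) / (5) = -1.554
  x_2 = (11 - (-4)·-1.714) / (7) = 0.592
Iteration 4:
  x_1 = (-7 - (1)·0.592) / (5) = -1.518
  x_2 = (11 - (-4)·-1.554) / (7) = 0.683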